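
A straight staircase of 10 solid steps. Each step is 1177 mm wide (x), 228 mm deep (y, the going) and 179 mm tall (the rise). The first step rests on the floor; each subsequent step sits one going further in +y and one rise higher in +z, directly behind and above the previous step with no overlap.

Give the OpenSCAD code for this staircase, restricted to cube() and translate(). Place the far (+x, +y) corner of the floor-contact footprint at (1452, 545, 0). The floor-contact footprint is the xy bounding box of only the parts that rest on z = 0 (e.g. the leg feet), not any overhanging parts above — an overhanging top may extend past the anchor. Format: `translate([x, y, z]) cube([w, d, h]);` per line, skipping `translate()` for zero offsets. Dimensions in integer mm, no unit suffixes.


translate([275, 317, 0]) cube([1177, 228, 179]);
translate([275, 545, 179]) cube([1177, 228, 179]);
translate([275, 773, 358]) cube([1177, 228, 179]);
translate([275, 1001, 537]) cube([1177, 228, 179]);
translate([275, 1229, 716]) cube([1177, 228, 179]);
translate([275, 1457, 895]) cube([1177, 228, 179]);
translate([275, 1685, 1074]) cube([1177, 228, 179]);
translate([275, 1913, 1253]) cube([1177, 228, 179]);
translate([275, 2141, 1432]) cube([1177, 228, 179]);
translate([275, 2369, 1611]) cube([1177, 228, 179]);


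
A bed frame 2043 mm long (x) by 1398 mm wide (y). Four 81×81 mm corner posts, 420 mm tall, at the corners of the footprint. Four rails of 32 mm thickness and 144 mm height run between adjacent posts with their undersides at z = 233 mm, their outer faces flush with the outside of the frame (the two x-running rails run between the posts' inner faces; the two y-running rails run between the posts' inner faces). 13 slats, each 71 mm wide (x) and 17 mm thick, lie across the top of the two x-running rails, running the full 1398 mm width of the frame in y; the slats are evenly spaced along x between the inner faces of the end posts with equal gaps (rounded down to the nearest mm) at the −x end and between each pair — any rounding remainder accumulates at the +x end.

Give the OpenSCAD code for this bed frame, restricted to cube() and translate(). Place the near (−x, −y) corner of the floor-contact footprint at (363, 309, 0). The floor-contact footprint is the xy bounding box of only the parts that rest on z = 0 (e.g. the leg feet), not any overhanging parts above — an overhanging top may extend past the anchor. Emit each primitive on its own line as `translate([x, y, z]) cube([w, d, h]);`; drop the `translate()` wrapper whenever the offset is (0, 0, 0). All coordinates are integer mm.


translate([363, 309, 0]) cube([81, 81, 420]);
translate([363, 1626, 0]) cube([81, 81, 420]);
translate([2325, 309, 0]) cube([81, 81, 420]);
translate([2325, 1626, 0]) cube([81, 81, 420]);
translate([444, 309, 233]) cube([1881, 32, 144]);
translate([444, 1675, 233]) cube([1881, 32, 144]);
translate([363, 390, 233]) cube([32, 1236, 144]);
translate([2374, 390, 233]) cube([32, 1236, 144]);
translate([512, 309, 377]) cube([71, 1398, 17]);
translate([651, 309, 377]) cube([71, 1398, 17]);
translate([790, 309, 377]) cube([71, 1398, 17]);
translate([929, 309, 377]) cube([71, 1398, 17]);
translate([1068, 309, 377]) cube([71, 1398, 17]);
translate([1207, 309, 377]) cube([71, 1398, 17]);
translate([1346, 309, 377]) cube([71, 1398, 17]);
translate([1485, 309, 377]) cube([71, 1398, 17]);
translate([1624, 309, 377]) cube([71, 1398, 17]);
translate([1763, 309, 377]) cube([71, 1398, 17]);
translate([1902, 309, 377]) cube([71, 1398, 17]);
translate([2041, 309, 377]) cube([71, 1398, 17]);
translate([2180, 309, 377]) cube([71, 1398, 17]);


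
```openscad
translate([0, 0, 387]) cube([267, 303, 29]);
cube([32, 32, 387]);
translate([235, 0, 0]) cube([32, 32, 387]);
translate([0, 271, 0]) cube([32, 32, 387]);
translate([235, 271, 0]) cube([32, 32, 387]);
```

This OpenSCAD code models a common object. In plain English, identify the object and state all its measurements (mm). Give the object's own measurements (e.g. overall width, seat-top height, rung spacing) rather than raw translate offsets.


A simple wooden stool: a rectangular seat 267 mm (x) by 303 mm (y), 29 mm thick, top face at z = 416 mm, on four square legs, each 32×32 mm in cross-section. The legs rest on z = 0, each flush with a corner of the seat.


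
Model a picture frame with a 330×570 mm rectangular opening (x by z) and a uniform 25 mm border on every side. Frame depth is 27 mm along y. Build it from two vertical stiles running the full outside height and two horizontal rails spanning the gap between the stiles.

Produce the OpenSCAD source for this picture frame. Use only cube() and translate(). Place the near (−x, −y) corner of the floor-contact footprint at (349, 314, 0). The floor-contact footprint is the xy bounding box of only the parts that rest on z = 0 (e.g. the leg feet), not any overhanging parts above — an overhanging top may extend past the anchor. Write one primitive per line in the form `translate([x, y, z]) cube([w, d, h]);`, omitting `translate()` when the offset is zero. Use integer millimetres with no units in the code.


translate([349, 314, 0]) cube([25, 27, 620]);
translate([704, 314, 0]) cube([25, 27, 620]);
translate([374, 314, 0]) cube([330, 27, 25]);
translate([374, 314, 595]) cube([330, 27, 25]);


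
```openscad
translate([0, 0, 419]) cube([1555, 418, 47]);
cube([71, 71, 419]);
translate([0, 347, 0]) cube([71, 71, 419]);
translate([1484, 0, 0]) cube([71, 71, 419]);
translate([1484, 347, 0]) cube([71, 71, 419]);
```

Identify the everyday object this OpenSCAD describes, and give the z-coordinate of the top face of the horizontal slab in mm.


A bench. The seat-top height is 466 mm.

A long slab on four corner posts — a bench. The slab sits at z = 419 with thickness 47, so the top is 419 + 47 = 466 mm.


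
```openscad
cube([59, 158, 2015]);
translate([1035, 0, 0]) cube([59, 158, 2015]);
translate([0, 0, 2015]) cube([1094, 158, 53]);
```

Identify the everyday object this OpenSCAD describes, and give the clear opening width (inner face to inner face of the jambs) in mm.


A door frame. The clear opening width is 976 mm.

Two 2015 mm tall posts with a header on top — a door frame. The left jamb is 59 mm wide at x = 0; the right jamb starts at x = 1035. The clear opening is 1035 − 59 = 976 mm.


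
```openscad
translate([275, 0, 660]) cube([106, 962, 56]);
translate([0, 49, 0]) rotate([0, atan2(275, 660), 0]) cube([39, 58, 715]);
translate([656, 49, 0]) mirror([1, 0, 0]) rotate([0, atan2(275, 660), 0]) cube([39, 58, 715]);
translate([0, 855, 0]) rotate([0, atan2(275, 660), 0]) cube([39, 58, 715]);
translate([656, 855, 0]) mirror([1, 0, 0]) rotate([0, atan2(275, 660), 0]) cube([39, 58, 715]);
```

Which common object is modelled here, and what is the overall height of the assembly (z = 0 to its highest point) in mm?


A sawhorse. The overall height is 716 mm.

A beam across two mirrored pairs of raked legs — a sawhorse. The beam's underside is at z = 660 (matching the legs' vertical rise in atan2(275, 660)) and the beam is 56 mm tall, so its top is at 660 + 56 = 716 mm. The raked legs top out at the beam's underside, so that is the highest point.


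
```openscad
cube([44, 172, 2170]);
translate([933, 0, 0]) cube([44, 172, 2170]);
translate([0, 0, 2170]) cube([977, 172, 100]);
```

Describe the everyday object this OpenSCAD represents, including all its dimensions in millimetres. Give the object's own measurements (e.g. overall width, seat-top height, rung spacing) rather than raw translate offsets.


A door frame. The clear opening is 889 mm wide and 2170 mm high. Two 44 mm wide jambs, 172 mm deep, stand either side of the opening from the floor to the top of the opening. A 100 mm thick head sits across the top of both jambs, spanning the full outside width of the frame.


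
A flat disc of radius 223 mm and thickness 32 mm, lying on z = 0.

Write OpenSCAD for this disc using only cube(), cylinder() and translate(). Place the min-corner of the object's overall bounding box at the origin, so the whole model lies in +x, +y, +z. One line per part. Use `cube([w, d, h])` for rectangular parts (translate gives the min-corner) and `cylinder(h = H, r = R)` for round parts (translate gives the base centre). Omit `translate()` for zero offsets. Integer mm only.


translate([223, 223, 0]) cylinder(h = 32, r = 223);


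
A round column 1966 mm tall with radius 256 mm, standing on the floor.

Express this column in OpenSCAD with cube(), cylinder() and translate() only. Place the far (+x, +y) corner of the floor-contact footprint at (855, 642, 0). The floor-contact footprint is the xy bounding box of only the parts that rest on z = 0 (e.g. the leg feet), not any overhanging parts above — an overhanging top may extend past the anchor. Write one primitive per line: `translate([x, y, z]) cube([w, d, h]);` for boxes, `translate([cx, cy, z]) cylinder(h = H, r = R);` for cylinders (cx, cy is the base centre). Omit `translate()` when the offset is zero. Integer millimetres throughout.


translate([599, 386, 0]) cylinder(h = 1966, r = 256);


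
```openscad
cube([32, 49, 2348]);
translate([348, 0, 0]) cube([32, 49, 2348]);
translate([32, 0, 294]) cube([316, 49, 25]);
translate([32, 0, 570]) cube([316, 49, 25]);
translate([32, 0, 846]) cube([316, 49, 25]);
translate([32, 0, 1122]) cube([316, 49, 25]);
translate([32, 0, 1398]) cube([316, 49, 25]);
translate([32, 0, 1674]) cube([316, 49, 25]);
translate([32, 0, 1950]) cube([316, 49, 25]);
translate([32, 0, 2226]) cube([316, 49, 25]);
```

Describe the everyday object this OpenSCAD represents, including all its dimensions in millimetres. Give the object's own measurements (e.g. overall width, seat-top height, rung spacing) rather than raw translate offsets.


A straight ladder. Two 32×49 mm vertical rails, 2348 mm tall, stand 380 mm apart (outside-to-outside) with their front faces coplanar on the −y side. 8 rungs, each 49 mm deep and 25 mm tall, span between the inner faces of the rails, front faces flush with the rails. The lowest rung's underside is at z = 294 mm and rungs are spaced 276 mm apart (underside to underside).


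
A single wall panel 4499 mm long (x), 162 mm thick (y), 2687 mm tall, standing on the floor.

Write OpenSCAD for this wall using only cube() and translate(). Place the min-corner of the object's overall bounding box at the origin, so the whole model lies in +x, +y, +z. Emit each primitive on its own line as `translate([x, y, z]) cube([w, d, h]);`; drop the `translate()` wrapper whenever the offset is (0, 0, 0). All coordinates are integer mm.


cube([4499, 162, 2687]);


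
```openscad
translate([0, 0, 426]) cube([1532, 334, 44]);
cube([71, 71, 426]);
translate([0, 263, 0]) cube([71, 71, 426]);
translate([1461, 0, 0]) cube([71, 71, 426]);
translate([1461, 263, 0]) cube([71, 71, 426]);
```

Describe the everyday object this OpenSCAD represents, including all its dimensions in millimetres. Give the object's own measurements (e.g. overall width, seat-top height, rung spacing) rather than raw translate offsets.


A long wooden bench with a 1532 mm (x) × 334 mm (y) seat, 44 mm thick, its top surface 470 mm above the floor. Four 71 mm square legs at the seat corners, flush with the edges, run from z = 0 to the seat underside.


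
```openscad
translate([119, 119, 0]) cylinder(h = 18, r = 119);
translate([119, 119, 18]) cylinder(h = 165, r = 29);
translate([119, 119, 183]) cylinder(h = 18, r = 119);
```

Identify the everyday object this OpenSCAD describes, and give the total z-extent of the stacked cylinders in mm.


A spool. The overall height is 201 mm.

Three coaxial cylinders, large–small–large — a spool. Two 18 mm flanges and a 165 mm core give 18 + 165 + 18 = 201 mm.


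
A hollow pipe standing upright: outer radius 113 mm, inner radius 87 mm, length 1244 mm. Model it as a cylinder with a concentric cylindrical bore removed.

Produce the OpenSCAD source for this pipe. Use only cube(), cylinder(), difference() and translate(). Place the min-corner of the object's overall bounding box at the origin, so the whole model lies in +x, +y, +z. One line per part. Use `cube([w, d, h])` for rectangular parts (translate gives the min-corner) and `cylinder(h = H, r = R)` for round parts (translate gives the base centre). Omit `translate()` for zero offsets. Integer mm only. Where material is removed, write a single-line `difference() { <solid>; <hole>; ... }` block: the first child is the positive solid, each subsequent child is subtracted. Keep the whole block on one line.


difference() { translate([113, 113, 0]) cylinder(h = 1244, r = 113); translate([113, 113, 0]) cylinder(h = 1244, r = 87); }


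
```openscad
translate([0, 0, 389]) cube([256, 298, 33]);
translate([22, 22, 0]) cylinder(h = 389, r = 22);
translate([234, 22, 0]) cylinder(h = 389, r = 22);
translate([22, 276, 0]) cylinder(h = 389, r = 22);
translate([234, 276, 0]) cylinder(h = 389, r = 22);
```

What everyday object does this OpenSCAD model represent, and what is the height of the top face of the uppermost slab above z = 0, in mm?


A stool. The seat height is 422 mm.

A 256×298×33 slab at z = 389 on four corner cylinders — a stool. The seat top is 389 + 33 = 422 mm.


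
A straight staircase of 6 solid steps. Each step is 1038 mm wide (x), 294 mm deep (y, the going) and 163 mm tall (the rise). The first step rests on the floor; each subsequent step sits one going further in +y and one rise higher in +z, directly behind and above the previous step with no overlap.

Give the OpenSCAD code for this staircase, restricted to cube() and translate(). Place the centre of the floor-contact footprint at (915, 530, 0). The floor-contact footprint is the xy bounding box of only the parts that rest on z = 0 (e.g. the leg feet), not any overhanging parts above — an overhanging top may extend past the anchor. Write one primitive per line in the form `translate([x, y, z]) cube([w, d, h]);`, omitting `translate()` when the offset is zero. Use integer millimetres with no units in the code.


translate([396, 383, 0]) cube([1038, 294, 163]);
translate([396, 677, 163]) cube([1038, 294, 163]);
translate([396, 971, 326]) cube([1038, 294, 163]);
translate([396, 1265, 489]) cube([1038, 294, 163]);
translate([396, 1559, 652]) cube([1038, 294, 163]);
translate([396, 1853, 815]) cube([1038, 294, 163]);


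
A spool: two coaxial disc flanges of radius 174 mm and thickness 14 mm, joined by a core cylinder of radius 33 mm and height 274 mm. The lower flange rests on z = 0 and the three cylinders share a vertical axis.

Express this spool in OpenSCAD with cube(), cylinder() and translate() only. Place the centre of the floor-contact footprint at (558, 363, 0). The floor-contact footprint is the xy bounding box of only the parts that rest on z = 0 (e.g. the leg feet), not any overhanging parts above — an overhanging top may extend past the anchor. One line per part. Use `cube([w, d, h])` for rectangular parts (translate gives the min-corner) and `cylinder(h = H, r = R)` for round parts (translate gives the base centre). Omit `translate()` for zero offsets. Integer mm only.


translate([558, 363, 0]) cylinder(h = 14, r = 174);
translate([558, 363, 14]) cylinder(h = 274, r = 33);
translate([558, 363, 288]) cylinder(h = 14, r = 174);


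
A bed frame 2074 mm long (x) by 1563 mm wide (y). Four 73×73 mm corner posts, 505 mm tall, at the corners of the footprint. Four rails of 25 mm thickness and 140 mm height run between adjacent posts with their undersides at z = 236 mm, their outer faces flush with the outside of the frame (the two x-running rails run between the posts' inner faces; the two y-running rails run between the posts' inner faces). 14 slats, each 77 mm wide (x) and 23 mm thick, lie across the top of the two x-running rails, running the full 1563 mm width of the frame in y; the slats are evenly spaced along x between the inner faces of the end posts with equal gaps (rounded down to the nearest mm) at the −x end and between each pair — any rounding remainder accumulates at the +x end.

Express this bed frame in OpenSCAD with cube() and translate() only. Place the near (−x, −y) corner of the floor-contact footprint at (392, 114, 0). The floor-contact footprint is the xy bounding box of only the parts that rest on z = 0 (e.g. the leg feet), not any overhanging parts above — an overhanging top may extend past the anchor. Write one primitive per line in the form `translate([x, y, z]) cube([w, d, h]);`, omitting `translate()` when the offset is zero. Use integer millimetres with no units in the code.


translate([392, 114, 0]) cube([73, 73, 505]);
translate([392, 1604, 0]) cube([73, 73, 505]);
translate([2393, 114, 0]) cube([73, 73, 505]);
translate([2393, 1604, 0]) cube([73, 73, 505]);
translate([465, 114, 236]) cube([1928, 25, 140]);
translate([465, 1652, 236]) cube([1928, 25, 140]);
translate([392, 187, 236]) cube([25, 1417, 140]);
translate([2441, 187, 236]) cube([25, 1417, 140]);
translate([521, 114, 376]) cube([77, 1563, 23]);
translate([654, 114, 376]) cube([77, 1563, 23]);
translate([787, 114, 376]) cube([77, 1563, 23]);
translate([920, 114, 376]) cube([77, 1563, 23]);
translate([1053, 114, 376]) cube([77, 1563, 23]);
translate([1186, 114, 376]) cube([77, 1563, 23]);
translate([1319, 114, 376]) cube([77, 1563, 23]);
translate([1452, 114, 376]) cube([77, 1563, 23]);
translate([1585, 114, 376]) cube([77, 1563, 23]);
translate([1718, 114, 376]) cube([77, 1563, 23]);
translate([1851, 114, 376]) cube([77, 1563, 23]);
translate([1984, 114, 376]) cube([77, 1563, 23]);
translate([2117, 114, 376]) cube([77, 1563, 23]);
translate([2250, 114, 376]) cube([77, 1563, 23]);


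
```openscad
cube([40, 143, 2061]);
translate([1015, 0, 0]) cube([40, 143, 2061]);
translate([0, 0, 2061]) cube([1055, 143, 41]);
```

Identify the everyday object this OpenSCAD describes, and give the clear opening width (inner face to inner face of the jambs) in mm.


A door frame. The clear opening width is 975 mm.

Two 2061 mm tall posts with a header on top — a door frame. The left jamb is 40 mm wide at x = 0; the right jamb starts at x = 1015. The clear opening is 1015 − 40 = 975 mm.


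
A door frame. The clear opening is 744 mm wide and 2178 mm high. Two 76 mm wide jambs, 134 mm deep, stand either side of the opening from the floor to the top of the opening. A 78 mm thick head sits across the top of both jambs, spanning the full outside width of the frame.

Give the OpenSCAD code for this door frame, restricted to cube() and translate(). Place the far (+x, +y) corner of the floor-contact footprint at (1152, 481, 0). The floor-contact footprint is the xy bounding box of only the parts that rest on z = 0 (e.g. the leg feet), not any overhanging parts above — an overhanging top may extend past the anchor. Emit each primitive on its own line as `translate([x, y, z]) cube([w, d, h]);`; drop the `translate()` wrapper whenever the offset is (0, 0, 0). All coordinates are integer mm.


translate([256, 347, 0]) cube([76, 134, 2178]);
translate([1076, 347, 0]) cube([76, 134, 2178]);
translate([256, 347, 2178]) cube([896, 134, 78]);


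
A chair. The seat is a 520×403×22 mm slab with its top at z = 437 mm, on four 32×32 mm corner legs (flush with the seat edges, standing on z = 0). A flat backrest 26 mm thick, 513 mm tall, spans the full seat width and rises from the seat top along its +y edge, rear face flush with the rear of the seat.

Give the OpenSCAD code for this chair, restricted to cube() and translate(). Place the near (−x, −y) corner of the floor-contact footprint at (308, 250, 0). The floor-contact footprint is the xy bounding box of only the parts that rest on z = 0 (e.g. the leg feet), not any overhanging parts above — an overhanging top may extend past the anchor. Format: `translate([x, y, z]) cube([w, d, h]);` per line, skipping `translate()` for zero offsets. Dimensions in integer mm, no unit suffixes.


translate([308, 250, 415]) cube([520, 403, 22]);
translate([308, 250, 0]) cube([32, 32, 415]);
translate([796, 250, 0]) cube([32, 32, 415]);
translate([308, 621, 0]) cube([32, 32, 415]);
translate([796, 621, 0]) cube([32, 32, 415]);
translate([308, 627, 437]) cube([520, 26, 513]);


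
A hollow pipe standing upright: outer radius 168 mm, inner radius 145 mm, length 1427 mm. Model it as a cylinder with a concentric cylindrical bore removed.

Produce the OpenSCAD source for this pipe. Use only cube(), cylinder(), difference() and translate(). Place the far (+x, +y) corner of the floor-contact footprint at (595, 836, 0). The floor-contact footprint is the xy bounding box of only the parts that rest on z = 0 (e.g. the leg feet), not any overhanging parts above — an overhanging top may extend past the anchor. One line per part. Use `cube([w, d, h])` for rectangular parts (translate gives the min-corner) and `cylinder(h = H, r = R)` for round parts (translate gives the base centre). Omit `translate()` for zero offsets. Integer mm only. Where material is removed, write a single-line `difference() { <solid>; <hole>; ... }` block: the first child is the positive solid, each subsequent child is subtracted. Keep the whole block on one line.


difference() { translate([427, 668, 0]) cylinder(h = 1427, r = 168); translate([427, 668, 0]) cylinder(h = 1427, r = 145); }


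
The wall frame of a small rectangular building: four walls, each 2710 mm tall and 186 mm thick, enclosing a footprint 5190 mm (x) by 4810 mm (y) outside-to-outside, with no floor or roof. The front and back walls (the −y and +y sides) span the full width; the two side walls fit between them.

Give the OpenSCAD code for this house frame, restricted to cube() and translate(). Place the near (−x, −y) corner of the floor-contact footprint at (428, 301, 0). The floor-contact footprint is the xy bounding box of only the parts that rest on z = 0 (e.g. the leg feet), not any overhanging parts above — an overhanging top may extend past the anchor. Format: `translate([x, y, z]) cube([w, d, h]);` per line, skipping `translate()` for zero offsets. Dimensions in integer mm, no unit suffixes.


translate([428, 301, 0]) cube([5190, 186, 2710]);
translate([428, 4925, 0]) cube([5190, 186, 2710]);
translate([428, 487, 0]) cube([186, 4438, 2710]);
translate([5432, 487, 0]) cube([186, 4438, 2710]);


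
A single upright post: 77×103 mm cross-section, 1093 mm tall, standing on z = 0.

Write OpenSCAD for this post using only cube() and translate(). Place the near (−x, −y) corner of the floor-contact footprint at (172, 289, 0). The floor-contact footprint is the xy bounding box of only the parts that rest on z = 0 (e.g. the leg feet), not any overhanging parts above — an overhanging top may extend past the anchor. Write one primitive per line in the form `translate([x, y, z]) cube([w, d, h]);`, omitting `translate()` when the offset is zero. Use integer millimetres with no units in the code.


translate([172, 289, 0]) cube([77, 103, 1093]);


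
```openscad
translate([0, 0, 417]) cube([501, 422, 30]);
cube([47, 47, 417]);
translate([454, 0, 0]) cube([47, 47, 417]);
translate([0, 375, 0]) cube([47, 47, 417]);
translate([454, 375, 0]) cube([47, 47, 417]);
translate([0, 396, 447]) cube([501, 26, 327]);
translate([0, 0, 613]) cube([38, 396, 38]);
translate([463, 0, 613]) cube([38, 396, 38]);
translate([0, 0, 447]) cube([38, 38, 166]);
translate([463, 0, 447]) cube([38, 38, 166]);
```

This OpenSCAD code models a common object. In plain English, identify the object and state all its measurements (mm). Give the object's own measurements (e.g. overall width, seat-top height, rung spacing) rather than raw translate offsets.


A chair. The seat is a 501×422×30 mm slab with its top at z = 447 mm, on four 47×47 mm corner legs (flush with the seat edges, standing on z = 0). A flat backrest 26 mm thick, 327 mm tall, spans the full seat width and rises from the seat top along its +y edge, rear face flush with the rear of the seat. Two armrests of 38×38 mm section run along each side from the seat's front edge to the front of the backrest, top faces 204 mm above the seat top and outer faces flush with the seat's x-edges; a 38×38 mm post under the front of each armrest stands on the seat at the front corner.


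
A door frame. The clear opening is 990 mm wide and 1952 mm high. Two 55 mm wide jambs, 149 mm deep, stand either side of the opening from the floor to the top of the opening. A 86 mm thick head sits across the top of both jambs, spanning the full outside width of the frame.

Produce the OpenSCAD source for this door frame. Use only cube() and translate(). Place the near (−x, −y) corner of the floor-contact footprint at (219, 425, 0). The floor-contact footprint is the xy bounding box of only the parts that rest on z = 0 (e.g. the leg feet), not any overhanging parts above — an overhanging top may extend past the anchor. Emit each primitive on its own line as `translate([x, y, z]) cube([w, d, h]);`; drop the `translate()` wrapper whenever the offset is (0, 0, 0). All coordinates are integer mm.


translate([219, 425, 0]) cube([55, 149, 1952]);
translate([1264, 425, 0]) cube([55, 149, 1952]);
translate([219, 425, 1952]) cube([1100, 149, 86]);


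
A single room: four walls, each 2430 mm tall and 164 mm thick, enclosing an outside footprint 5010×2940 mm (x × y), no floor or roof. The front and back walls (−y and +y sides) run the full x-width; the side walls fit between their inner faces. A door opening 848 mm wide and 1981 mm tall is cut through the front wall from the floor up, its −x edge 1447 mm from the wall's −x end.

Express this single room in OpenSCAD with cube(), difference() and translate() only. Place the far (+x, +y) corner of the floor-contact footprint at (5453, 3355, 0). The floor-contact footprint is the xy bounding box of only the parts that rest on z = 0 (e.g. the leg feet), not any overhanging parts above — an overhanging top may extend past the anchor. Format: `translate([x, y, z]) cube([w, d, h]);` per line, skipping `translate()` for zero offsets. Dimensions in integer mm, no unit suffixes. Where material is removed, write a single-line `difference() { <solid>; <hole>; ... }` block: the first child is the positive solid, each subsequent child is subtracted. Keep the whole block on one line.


difference() { translate([443, 415, 0]) cube([5010, 164, 2430]); translate([1890, 415, 0]) cube([848, 164, 1981]); }
translate([443, 3191, 0]) cube([5010, 164, 2430]);
translate([443, 579, 0]) cube([164, 2612, 2430]);
translate([5289, 579, 0]) cube([164, 2612, 2430]);


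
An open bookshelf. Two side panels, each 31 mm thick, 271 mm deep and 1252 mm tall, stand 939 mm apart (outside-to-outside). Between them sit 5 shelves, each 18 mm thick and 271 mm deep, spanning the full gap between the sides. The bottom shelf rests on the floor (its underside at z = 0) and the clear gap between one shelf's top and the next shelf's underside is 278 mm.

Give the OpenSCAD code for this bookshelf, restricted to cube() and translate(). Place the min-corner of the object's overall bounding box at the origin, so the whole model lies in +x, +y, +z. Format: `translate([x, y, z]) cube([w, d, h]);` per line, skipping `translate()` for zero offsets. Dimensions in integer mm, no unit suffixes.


cube([31, 271, 1252]);
translate([908, 0, 0]) cube([31, 271, 1252]);
translate([31, 0, 0]) cube([877, 271, 18]);
translate([31, 0, 296]) cube([877, 271, 18]);
translate([31, 0, 592]) cube([877, 271, 18]);
translate([31, 0, 888]) cube([877, 271, 18]);
translate([31, 0, 1184]) cube([877, 271, 18]);


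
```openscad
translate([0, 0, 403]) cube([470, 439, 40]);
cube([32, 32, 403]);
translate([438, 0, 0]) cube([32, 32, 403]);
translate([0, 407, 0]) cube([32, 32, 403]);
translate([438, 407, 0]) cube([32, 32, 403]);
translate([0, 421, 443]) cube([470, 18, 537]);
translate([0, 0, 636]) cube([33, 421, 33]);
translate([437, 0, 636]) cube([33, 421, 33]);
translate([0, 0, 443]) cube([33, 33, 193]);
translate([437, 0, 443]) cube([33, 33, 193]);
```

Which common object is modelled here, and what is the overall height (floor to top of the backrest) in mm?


A chair. The overall height is 980 mm.

A slab on four corner posts with a tall panel at the back — a chair. The seat slab sits at z = 403 with thickness 40, and the 537 mm backrest starts at the seat top, so the overall height is 403 + 40 + 537 = 980 mm.


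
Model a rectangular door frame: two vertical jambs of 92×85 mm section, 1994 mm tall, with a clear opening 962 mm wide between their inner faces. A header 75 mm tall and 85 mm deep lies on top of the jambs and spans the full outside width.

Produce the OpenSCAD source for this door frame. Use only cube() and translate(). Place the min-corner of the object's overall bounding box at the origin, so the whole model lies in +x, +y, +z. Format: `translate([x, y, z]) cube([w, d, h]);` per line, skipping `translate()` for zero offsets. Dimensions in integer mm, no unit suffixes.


cube([92, 85, 1994]);
translate([1054, 0, 0]) cube([92, 85, 1994]);
translate([0, 0, 1994]) cube([1146, 85, 75]);


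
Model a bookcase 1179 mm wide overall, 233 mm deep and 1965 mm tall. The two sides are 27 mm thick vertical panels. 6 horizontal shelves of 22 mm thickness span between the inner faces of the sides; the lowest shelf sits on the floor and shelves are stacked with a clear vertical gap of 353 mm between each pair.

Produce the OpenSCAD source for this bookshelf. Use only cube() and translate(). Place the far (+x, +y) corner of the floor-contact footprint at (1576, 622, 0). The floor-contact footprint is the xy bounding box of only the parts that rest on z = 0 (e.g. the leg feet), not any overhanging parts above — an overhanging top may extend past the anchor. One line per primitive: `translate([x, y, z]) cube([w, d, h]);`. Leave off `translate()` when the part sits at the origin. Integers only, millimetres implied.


translate([397, 389, 0]) cube([27, 233, 1965]);
translate([1549, 389, 0]) cube([27, 233, 1965]);
translate([424, 389, 0]) cube([1125, 233, 22]);
translate([424, 389, 375]) cube([1125, 233, 22]);
translate([424, 389, 750]) cube([1125, 233, 22]);
translate([424, 389, 1125]) cube([1125, 233, 22]);
translate([424, 389, 1500]) cube([1125, 233, 22]);
translate([424, 389, 1875]) cube([1125, 233, 22]);


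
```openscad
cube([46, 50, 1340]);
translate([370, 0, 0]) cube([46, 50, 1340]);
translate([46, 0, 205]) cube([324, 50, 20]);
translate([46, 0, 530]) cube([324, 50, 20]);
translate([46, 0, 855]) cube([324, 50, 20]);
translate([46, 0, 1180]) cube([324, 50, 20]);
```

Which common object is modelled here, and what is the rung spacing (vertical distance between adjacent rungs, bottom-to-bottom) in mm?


A ladder. The rung spacing is 325 mm.

Two tall 46×50 posts with 4 short bars between them — a ladder. Adjacent rungs sit at z = 205 and z = 530, so the spacing is 530 − 205 = 325 mm.


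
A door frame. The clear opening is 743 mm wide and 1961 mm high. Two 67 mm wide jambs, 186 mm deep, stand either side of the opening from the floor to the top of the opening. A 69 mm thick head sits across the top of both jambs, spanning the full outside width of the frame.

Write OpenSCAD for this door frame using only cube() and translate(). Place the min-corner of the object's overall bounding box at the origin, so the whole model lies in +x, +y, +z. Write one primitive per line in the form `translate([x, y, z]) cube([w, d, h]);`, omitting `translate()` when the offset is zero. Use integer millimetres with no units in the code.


cube([67, 186, 1961]);
translate([810, 0, 0]) cube([67, 186, 1961]);
translate([0, 0, 1961]) cube([877, 186, 69]);


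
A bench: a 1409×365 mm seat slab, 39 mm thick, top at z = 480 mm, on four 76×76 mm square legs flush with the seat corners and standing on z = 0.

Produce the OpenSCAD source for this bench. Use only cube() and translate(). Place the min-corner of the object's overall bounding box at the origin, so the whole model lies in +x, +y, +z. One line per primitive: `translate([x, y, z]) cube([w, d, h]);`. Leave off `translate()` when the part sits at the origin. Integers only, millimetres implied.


translate([0, 0, 441]) cube([1409, 365, 39]);
cube([76, 76, 441]);
translate([0, 289, 0]) cube([76, 76, 441]);
translate([1333, 0, 0]) cube([76, 76, 441]);
translate([1333, 289, 0]) cube([76, 76, 441]);


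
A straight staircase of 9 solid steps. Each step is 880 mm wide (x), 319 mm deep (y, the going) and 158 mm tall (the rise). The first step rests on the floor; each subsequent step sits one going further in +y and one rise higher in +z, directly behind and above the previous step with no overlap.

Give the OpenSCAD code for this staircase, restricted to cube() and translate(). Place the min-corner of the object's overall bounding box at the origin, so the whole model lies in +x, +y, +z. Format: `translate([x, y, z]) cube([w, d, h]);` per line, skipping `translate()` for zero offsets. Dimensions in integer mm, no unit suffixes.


cube([880, 319, 158]);
translate([0, 319, 158]) cube([880, 319, 158]);
translate([0, 638, 316]) cube([880, 319, 158]);
translate([0, 957, 474]) cube([880, 319, 158]);
translate([0, 1276, 632]) cube([880, 319, 158]);
translate([0, 1595, 790]) cube([880, 319, 158]);
translate([0, 1914, 948]) cube([880, 319, 158]);
translate([0, 2233, 1106]) cube([880, 319, 158]);
translate([0, 2552, 1264]) cube([880, 319, 158]);


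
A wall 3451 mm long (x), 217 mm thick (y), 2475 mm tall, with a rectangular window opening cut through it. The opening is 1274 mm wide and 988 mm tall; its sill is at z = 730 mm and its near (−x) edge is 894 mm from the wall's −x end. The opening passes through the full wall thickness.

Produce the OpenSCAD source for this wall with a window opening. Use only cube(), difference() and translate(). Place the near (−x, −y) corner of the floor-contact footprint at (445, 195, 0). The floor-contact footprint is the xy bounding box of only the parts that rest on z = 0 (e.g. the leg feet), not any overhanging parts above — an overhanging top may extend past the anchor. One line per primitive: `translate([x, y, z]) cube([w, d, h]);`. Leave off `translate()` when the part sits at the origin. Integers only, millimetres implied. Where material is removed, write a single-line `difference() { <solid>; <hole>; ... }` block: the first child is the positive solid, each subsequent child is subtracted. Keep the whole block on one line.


difference() { translate([445, 195, 0]) cube([3451, 217, 2475]); translate([1339, 195, 730]) cube([1274, 217, 988]); }


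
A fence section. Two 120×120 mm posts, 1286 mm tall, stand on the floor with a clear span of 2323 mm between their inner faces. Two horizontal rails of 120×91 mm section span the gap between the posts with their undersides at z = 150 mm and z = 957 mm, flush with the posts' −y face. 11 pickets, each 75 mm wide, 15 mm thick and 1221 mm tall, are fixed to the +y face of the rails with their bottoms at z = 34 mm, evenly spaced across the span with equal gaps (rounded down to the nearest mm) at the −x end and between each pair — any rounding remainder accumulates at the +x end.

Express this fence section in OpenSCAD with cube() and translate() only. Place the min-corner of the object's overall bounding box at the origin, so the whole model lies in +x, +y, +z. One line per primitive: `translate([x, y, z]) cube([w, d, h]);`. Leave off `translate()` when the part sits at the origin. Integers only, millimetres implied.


cube([120, 120, 1286]);
translate([2443, 0, 0]) cube([120, 120, 1286]);
translate([120, 0, 150]) cube([2323, 120, 91]);
translate([120, 0, 957]) cube([2323, 120, 91]);
translate([244, 120, 34]) cube([75, 15, 1221]);
translate([443, 120, 34]) cube([75, 15, 1221]);
translate([642, 120, 34]) cube([75, 15, 1221]);
translate([841, 120, 34]) cube([75, 15, 1221]);
translate([1040, 120, 34]) cube([75, 15, 1221]);
translate([1239, 120, 34]) cube([75, 15, 1221]);
translate([1438, 120, 34]) cube([75, 15, 1221]);
translate([1637, 120, 34]) cube([75, 15, 1221]);
translate([1836, 120, 34]) cube([75, 15, 1221]);
translate([2035, 120, 34]) cube([75, 15, 1221]);
translate([2234, 120, 34]) cube([75, 15, 1221]);


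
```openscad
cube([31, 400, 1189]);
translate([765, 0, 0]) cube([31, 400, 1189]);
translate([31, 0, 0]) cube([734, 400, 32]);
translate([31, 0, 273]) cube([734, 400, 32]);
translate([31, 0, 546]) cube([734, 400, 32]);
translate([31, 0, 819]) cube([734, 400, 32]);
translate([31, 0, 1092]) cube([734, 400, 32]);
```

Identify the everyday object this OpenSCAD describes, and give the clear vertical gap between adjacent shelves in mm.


A bookshelf. The clear shelf gap is 241 mm.

Two tall side panels with 5 horizontal boards between them — a bookshelf. The first two shelf undersides are at z = 0 and z = 273; with shelf thickness 32, the clear gap is 273 − 0 − 32 = 241 mm.


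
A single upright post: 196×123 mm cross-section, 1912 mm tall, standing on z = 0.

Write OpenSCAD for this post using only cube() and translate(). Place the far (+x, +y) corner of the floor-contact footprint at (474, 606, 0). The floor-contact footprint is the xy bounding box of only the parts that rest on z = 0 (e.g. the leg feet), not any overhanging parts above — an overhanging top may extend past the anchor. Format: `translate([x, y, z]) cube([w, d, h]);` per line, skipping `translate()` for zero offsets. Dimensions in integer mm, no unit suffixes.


translate([278, 483, 0]) cube([196, 123, 1912]);


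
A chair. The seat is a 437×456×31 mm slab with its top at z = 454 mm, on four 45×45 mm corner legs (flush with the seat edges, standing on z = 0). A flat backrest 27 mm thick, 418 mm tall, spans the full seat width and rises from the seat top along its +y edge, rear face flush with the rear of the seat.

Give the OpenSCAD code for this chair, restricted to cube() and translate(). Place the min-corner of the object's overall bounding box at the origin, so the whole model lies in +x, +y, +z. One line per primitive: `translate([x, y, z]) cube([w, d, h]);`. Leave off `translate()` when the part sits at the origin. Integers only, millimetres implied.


translate([0, 0, 423]) cube([437, 456, 31]);
cube([45, 45, 423]);
translate([392, 0, 0]) cube([45, 45, 423]);
translate([0, 411, 0]) cube([45, 45, 423]);
translate([392, 411, 0]) cube([45, 45, 423]);
translate([0, 429, 454]) cube([437, 27, 418]);


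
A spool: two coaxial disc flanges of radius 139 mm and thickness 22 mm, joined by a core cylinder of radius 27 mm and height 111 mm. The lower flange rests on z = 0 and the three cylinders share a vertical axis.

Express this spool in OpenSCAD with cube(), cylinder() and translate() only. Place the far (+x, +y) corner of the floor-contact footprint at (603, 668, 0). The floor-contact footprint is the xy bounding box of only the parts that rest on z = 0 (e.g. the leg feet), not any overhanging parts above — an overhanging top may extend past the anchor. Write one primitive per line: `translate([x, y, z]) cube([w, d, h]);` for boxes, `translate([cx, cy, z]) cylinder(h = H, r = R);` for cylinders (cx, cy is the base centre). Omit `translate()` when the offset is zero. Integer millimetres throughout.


translate([464, 529, 0]) cylinder(h = 22, r = 139);
translate([464, 529, 22]) cylinder(h = 111, r = 27);
translate([464, 529, 133]) cylinder(h = 22, r = 139);


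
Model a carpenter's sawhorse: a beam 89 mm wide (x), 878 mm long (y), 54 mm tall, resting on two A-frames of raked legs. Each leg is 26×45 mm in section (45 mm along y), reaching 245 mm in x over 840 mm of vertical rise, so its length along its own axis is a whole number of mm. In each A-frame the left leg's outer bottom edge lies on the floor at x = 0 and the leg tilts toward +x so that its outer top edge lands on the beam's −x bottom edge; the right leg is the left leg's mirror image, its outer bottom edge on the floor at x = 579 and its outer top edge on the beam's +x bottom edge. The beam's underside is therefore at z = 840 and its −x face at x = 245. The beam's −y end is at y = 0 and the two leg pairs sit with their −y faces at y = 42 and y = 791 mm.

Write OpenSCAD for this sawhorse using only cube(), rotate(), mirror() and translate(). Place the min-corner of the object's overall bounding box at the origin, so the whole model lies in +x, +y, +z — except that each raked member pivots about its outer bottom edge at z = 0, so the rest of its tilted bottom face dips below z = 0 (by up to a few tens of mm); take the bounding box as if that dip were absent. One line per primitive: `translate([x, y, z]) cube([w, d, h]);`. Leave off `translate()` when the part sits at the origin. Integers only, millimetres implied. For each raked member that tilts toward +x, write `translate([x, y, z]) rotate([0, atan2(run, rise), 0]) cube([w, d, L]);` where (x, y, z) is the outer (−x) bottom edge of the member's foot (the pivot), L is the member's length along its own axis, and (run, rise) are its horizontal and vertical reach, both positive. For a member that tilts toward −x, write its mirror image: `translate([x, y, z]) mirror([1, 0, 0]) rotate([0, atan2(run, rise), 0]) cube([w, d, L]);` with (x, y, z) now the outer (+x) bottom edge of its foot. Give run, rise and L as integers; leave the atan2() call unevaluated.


// leg length = √(245² + 840²) = 875
// right-leg outer foot x = 2·245 + 89 = 579
// beam min-corner = (245, 0, 840)
translate([245, 0, 840]) cube([89, 878, 54]);
translate([0, 42, 0]) rotate([0, atan2(245, 840), 0]) cube([26, 45, 875]);
translate([579, 42, 0]) mirror([1, 0, 0]) rotate([0, atan2(245, 840), 0]) cube([26, 45, 875]);
translate([0, 791, 0]) rotate([0, atan2(245, 840), 0]) cube([26, 45, 875]);
translate([579, 791, 0]) mirror([1, 0, 0]) rotate([0, atan2(245, 840), 0]) cube([26, 45, 875]);
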